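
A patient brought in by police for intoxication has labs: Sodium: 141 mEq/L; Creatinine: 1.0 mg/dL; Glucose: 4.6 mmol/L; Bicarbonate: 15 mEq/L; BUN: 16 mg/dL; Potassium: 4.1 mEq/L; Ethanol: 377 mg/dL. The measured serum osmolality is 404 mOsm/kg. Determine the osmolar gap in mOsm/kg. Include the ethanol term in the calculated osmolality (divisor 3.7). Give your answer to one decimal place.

9.8 mOsm/kg

Calculated osmolality = 2·Na + glucose + BUN/2.8 + ethanol/3.7
= 2·141 + 4.6 + 16/2.8 + 377/3.7
= 282 + 4.60 + 5.71 + 101.89
= 394.2 mOsm/kg ≈ 394.2 mOsm/kg
Osmolar gap = measured − calculated = 404 − 394.2 = 9.8 mOsm/kg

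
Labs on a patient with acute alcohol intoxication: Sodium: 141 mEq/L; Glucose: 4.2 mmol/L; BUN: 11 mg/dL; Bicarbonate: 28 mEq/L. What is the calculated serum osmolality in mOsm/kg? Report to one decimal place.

290.1 mOsm/kg

Calculated osmolality = 2·Na + glucose + BUN/2.8
= 2·141 + 4.2 + 11/2.8
= 282 + 4.20 + 3.93
= 290.13 mOsm/kg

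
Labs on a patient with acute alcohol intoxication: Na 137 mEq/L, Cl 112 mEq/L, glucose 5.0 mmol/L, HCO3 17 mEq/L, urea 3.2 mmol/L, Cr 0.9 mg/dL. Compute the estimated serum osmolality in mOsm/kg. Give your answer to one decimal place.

Calculated osmolality = 2·Na + glucose + urea
= 2·137 + 5 + 3.2
= 274 + 5 + 3.20
= 282.2 mOsm/kg

282.2 mOsm/kg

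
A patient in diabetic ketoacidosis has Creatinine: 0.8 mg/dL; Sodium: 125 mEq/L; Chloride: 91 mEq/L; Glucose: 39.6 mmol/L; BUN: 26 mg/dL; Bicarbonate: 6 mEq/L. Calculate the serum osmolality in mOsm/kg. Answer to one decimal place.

298.9 mOsm/kg

Calculated osmolality = 2·Na + glucose + BUN/2.8
= 2·125 + 39.6 + 26/2.8
= 250 + 39.60 + 9.29
= 298.89 mOsm/kg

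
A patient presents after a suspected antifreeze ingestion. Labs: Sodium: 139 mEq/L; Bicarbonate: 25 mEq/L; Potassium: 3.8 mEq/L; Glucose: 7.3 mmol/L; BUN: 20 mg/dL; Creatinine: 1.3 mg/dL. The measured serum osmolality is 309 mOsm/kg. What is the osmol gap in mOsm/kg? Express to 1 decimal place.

16.6 mOsm/kg

Calculated osmolality = 2·Na + glucose + BUN/2.8
= 2·139 + 7.3 + 20/2.8
= 278 + 7.30 + 7.14
= 292.44 mOsm/kg ≈ 292.4 mOsm/kg
Osmolar gap = measured − calculated = 309 − 292.4 = 16.6 mOsm/kg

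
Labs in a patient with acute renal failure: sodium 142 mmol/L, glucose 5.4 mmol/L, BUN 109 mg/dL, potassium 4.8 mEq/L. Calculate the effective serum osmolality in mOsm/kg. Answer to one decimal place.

289.4 mOsm/kg

Effective osmolality excludes urea (freely permeant across cell membranes):
2·Na + glucose
= 2·142 + 5.4
= 284 + 5.4
= 289.4 mOsm/kg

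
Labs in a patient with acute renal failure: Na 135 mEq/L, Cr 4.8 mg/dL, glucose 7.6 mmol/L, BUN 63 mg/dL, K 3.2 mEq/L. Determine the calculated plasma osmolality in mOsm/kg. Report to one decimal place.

Calculated osmolality = 2·Na + glucose + BUN/2.8
= 2·135 + 7.6 + 63/2.8
= 270 + 7.60 + 22.50
= 300.1 mOsm/kg

300.1 mOsm/kg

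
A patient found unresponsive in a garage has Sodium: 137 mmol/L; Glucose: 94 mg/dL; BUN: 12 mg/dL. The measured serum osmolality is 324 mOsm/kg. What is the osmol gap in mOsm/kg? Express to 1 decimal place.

Calculated osmolality = 2·Na + glucose/18 + BUN/2.8
= 2·137 + 94/18 + 12/2.8
= 274 + 5.22 + 4.29
= 283.51 mOsm/kg ≈ 283.5 mOsm/kg
Osmolar gap = measured − calculated = 324 − 283.5 = 40.5 mOsm/kg

40.5 mOsm/kg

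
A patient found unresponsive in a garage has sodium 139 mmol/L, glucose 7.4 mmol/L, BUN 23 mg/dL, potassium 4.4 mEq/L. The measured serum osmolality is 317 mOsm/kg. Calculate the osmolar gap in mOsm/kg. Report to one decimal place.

Calculated osmolality = 2·Na + glucose + BUN/2.8
= 2·139 + 7.4 + 23/2.8
= 278 + 7.40 + 8.21
= 293.61 mOsm/kg ≈ 293.6 mOsm/kg
Osmolar gap = measured − calculated = 317 − 293.6 = 23.4 mOsm/kg

23.4 mOsm/kg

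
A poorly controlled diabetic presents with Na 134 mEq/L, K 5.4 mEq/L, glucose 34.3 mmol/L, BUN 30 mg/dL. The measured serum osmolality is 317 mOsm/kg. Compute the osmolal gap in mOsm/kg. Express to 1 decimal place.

4.0 mOsm/kg

Calculated osmolality = 2·Na + glucose + BUN/2.8
= 2·134 + 34.3 + 30/2.8
= 268 + 34.30 + 10.71
= 313.01 mOsm/kg ≈ 313.0 mOsm/kg
Osmolar gap = measured − calculated = 317 − 313.0 = 4.0 mOsm/kg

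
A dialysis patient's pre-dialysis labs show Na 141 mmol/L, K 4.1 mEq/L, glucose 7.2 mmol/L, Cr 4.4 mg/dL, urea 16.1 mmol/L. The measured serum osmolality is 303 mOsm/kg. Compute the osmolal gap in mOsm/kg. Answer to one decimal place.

Calculated osmolality = 2·Na + glucose + urea
= 2·141 + 7.2 + 16.1
= 282 + 7.20 + 16.10
= 305.3 mOsm/kg ≈ 305.3 mOsm/kg
Osmolar gap = measured − calculated = 303 − 305.3 = -2.3 mOsm/kg

-2.3 mOsm/kg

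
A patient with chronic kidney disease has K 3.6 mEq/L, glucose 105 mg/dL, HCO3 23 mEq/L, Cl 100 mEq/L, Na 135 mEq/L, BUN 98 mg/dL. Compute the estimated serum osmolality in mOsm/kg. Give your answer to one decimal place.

Calculated osmolality = 2·Na + glucose/18 + BUN/2.8
= 2·135 + 105/18 + 98/2.8
= 270 + 5.83 + 35
= 310.83 mOsm/kg

310.8 mOsm/kg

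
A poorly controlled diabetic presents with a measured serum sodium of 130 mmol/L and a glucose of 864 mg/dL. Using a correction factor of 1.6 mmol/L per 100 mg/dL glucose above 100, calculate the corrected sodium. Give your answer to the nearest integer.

Corrected Na = measured Na + 1.6 · (glucose − 100)/100
= 130 + 1.6 · (864 − 100)/100
= 130 + 12.2
= 142.2 mmol/L

142 mmol/L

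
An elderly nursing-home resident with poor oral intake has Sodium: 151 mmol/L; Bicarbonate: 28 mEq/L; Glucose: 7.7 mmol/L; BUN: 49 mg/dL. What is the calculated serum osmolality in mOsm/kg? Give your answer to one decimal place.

Calculated osmolality = 2·Na + glucose + BUN/2.8
= 2·151 + 7.7 + 49/2.8
= 302 + 7.70 + 17.50
= 327.2 mOsm/kg

327.2 mOsm/kg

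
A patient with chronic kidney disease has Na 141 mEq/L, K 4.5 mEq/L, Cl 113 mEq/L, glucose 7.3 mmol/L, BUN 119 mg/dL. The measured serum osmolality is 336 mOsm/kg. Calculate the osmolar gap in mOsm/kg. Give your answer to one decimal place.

4.2 mOsm/kg

Calculated osmolality = 2·Na + glucose + BUN/2.8
= 2·141 + 7.3 + 119/2.8
= 282 + 7.30 + 42.50
= 331.8 mOsm/kg ≈ 331.8 mOsm/kg
Osmolar gap = measured − calculated = 336 − 331.8 = 4.2 mOsm/kg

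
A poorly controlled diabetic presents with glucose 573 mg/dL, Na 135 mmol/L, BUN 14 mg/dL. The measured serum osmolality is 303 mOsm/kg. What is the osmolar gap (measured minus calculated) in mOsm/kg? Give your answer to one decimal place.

-3.8 mOsm/kg

Calculated osmolality = 2·Na + glucose/18 + BUN/2.8
= 2·135 + 573/18 + 14/2.8
= 270 + 31.83 + 5
= 306.83 mOsm/kg ≈ 306.8 mOsm/kg
Osmolar gap = measured − calculated = 303 − 306.8 = -3.8 mOsm/kg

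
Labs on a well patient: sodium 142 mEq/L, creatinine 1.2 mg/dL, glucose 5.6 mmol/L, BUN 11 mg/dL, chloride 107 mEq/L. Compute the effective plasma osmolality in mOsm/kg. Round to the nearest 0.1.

289.6 mOsm/kg

Effective osmolality excludes urea (freely permeant across cell membranes):
2·Na + glucose
= 2·142 + 5.6
= 284 + 5.6
= 289.6 mOsm/kg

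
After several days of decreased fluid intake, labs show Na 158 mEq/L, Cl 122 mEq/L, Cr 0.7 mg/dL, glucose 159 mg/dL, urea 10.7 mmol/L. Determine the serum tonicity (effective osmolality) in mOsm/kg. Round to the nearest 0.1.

324.8 mOsm/kg

Effective osmolality excludes urea (freely permeant across cell membranes):
2·Na + glucose/18
= 2·158 + 159/18
= 316 + 8.83
= 324.83 mOsm/kg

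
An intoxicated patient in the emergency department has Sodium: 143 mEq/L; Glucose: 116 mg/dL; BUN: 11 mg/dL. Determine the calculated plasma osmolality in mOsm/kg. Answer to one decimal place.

296.4 mOsm/kg

Calculated osmolality = 2·Na + glucose/18 + BUN/2.8
= 2·143 + 116/18 + 11/2.8
= 286 + 6.44 + 3.93
= 296.37 mOsm/kg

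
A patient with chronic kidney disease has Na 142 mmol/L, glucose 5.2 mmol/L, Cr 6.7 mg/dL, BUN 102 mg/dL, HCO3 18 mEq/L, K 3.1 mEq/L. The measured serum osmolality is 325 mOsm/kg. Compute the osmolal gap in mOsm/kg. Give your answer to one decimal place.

Calculated osmolality = 2·Na + glucose + BUN/2.8
= 2·142 + 5.2 + 102/2.8
= 284 + 5.20 + 36.43
= 325.63 mOsm/kg ≈ 325.6 mOsm/kg
Osmolar gap = measured − calculated = 325 − 325.6 = -0.6 mOsm/kg

-0.6 mOsm/kg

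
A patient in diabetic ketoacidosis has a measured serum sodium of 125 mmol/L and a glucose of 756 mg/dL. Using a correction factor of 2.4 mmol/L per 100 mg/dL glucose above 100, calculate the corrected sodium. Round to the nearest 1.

Corrected Na = measured Na + 2.4 · (glucose − 100)/100
= 125 + 2.4 · (756 − 100)/100
= 125 + 15.7
= 140.7 mmol/L

141 mmol/L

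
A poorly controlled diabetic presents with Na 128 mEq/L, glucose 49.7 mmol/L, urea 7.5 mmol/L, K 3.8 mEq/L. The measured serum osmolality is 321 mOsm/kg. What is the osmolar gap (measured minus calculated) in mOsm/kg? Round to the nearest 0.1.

7.8 mOsm/kg

Calculated osmolality = 2·Na + glucose + urea
= 2·128 + 49.7 + 7.5
= 256 + 49.70 + 7.50
= 313.2 mOsm/kg ≈ 313.2 mOsm/kg
Osmolar gap = measured − calculated = 321 − 313.2 = 7.8 mOsm/kg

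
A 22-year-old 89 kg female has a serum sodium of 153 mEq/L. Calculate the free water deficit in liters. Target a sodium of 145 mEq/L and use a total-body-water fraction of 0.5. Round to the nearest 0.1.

TBW = 0.5 · 89 = 44.5 L
Free water deficit = TBW · (Na/145 − 1)
= 44.5 · (153/145 − 1)
= 44.5 · 0.0552
= 2.46 L

2.5 L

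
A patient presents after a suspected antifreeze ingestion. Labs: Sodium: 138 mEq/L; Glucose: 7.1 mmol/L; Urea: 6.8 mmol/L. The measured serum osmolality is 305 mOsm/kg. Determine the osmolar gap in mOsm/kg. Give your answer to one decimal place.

15.1 mOsm/kg

Calculated osmolality = 2·Na + glucose + urea
= 2·138 + 7.1 + 6.8
= 276 + 7.10 + 6.80
= 289.9 mOsm/kg ≈ 289.9 mOsm/kg
Osmolar gap = measured − calculated = 305 − 289.9 = 15.1 mOsm/kg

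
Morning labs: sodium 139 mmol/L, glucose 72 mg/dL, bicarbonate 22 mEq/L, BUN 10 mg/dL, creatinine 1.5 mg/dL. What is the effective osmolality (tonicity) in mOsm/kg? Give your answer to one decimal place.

282.0 mOsm/kg

Effective osmolality excludes urea (freely permeant across cell membranes):
2·Na + glucose/18
= 2·139 + 72/18
= 278 + 4
= 282 mOsm/kg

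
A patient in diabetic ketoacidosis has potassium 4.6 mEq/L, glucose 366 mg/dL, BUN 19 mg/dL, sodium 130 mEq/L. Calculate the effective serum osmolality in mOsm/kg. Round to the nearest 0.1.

280.3 mOsm/kg

Effective osmolality excludes urea (freely permeant across cell membranes):
2·Na + glucose/18
= 2·130 + 366/18
= 260 + 20.33
= 280.33 mOsm/kg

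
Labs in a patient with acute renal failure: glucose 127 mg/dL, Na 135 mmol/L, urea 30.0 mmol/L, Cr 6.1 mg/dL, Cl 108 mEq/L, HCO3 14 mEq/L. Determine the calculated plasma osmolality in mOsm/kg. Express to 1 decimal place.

307.1 mOsm/kg

Calculated osmolality = 2·Na + glucose/18 + urea
= 2·135 + 127/18 + 30
= 270 + 7.06 + 30
= 307.06 mOsm/kg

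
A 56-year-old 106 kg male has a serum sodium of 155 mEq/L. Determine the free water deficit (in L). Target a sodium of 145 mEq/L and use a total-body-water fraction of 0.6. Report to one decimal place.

TBW = 0.6 · 106 = 63.6 L
Free water deficit = TBW · (Na/145 − 1)
= 63.6 · (155/145 − 1)
= 63.6 · 0.069
= 4.39 L

4.4 L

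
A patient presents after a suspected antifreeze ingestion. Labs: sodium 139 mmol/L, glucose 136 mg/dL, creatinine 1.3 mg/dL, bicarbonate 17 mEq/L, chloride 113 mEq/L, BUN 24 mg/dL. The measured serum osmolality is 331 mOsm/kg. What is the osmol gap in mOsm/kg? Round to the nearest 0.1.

36.9 mOsm/kg

Calculated osmolality = 2·Na + glucose/18 + BUN/2.8
= 2·139 + 136/18 + 24/2.8
= 278 + 7.56 + 8.57
= 294.13 mOsm/kg ≈ 294.1 mOsm/kg
Osmolar gap = measured − calculated = 331 − 294.1 = 36.9 mOsm/kg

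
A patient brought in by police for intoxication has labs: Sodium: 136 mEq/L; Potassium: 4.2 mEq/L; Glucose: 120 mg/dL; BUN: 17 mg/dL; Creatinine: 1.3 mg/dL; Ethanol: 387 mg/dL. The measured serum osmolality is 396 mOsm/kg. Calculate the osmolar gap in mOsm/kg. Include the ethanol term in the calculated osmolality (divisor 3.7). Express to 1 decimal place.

Calculated osmolality = 2·Na + glucose/18 + BUN/2.8 + ethanol/3.7
= 2·136 + 120/18 + 17/2.8 + 387/3.7
= 272 + 6.67 + 6.07 + 104.59
= 389.33 mOsm/kg ≈ 389.3 mOsm/kg
Osmolar gap = measured − calculated = 396 − 389.3 = 6.7 mOsm/kg

6.7 mOsm/kg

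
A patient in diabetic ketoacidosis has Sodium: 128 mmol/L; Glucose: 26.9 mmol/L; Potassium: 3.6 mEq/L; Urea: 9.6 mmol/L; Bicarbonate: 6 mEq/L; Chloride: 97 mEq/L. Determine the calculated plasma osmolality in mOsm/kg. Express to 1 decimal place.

Calculated osmolality = 2·Na + glucose + urea
= 2·128 + 26.9 + 9.6
= 256 + 26.90 + 9.60
= 292.5 mOsm/kg

292.5 mOsm/kg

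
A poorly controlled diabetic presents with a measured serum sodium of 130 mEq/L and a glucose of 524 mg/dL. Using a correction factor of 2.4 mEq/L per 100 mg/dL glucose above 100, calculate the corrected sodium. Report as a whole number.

Corrected Na = measured Na + 2.4 · (glucose − 100)/100
= 130 + 2.4 · (524 − 100)/100
= 130 + 10.2
= 140.2 mEq/L

140 mEq/L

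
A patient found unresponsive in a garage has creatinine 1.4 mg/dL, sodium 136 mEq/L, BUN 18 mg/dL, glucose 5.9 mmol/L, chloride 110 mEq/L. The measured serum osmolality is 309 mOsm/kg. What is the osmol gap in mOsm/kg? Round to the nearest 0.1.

Calculated osmolality = 2·Na + glucose + BUN/2.8
= 2·136 + 5.9 + 18/2.8
= 272 + 5.90 + 6.43
= 284.33 mOsm/kg ≈ 284.3 mOsm/kg
Osmolar gap = measured − calculated = 309 − 284.3 = 24.7 mOsm/kg

24.7 mOsm/kg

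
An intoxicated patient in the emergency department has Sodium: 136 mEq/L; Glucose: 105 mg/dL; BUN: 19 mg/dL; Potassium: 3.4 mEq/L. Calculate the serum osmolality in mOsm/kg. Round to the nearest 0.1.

Calculated osmolality = 2·Na + glucose/18 + BUN/2.8
= 2·136 + 105/18 + 19/2.8
= 272 + 5.83 + 6.79
= 284.62 mOsm/kg

284.6 mOsm/kg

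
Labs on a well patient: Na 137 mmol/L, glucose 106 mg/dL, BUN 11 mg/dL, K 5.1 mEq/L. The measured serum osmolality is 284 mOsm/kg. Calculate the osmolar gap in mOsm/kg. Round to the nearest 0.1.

Calculated osmolality = 2·Na + glucose/18 + BUN/2.8
= 2·137 + 106/18 + 11/2.8
= 274 + 5.89 + 3.93
= 283.82 mOsm/kg ≈ 283.8 mOsm/kg
Osmolar gap = measured − calculated = 284 − 283.8 = 0.2 mOsm/kg

0.2 mOsm/kg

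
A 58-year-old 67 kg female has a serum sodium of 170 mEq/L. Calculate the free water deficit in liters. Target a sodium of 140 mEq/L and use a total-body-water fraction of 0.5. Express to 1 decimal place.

7.2 L

TBW = 0.5 · 67 = 33.5 L
Free water deficit = TBW · (Na/140 − 1)
= 33.5 · (170/140 − 1)
= 33.5 · 0.2143
= 7.18 L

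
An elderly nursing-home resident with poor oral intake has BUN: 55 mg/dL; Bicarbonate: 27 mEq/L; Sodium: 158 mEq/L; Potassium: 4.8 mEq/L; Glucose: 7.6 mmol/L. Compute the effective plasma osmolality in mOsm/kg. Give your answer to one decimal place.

323.6 mOsm/kg

Effective osmolality excludes urea (freely permeant across cell membranes):
2·Na + glucose
= 2·158 + 7.6
= 316 + 7.6
= 323.6 mOsm/kg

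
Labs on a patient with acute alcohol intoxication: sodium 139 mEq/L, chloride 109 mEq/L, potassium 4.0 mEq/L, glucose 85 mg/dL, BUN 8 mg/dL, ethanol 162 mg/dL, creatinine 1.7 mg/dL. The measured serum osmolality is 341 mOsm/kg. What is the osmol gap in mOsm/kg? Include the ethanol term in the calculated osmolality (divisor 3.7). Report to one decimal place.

Calculated osmolality = 2·Na + glucose/18 + BUN/2.8 + ethanol/3.7
= 2·139 + 85/18 + 8/2.8 + 162/3.7
= 278 + 4.72 + 2.86 + 43.78
= 329.36 mOsm/kg ≈ 329.4 mOsm/kg
Osmolar gap = measured − calculated = 341 − 329.4 = 11.6 mOsm/kg

11.6 mOsm/kg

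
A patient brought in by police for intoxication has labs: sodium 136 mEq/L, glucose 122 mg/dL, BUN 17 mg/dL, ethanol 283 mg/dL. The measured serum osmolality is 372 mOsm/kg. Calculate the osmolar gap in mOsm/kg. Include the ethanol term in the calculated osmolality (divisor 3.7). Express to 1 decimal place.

10.7 mOsm/kg

Calculated osmolality = 2·Na + glucose/18 + BUN/2.8 + ethanol/3.7
= 2·136 + 122/18 + 17/2.8 + 283/3.7
= 272 + 6.78 + 6.07 + 76.49
= 361.34 mOsm/kg ≈ 361.3 mOsm/kg
Osmolar gap = measured − calculated = 372 − 361.3 = 10.7 mOsm/kg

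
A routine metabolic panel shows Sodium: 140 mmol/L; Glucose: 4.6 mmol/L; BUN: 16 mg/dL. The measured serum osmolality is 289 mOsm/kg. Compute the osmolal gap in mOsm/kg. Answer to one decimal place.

-1.3 mOsm/kg

Calculated osmolality = 2·Na + glucose + BUN/2.8
= 2·140 + 4.6 + 16/2.8
= 280 + 4.60 + 5.71
= 290.31 mOsm/kg ≈ 290.3 mOsm/kg
Osmolar gap = measured − calculated = 289 − 290.3 = -1.3 mOsm/kg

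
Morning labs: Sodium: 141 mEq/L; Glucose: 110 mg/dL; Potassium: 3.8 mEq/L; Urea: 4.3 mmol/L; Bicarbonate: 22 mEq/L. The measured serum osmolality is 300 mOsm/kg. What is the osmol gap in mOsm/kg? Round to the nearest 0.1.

7.6 mOsm/kg

Calculated osmolality = 2·Na + glucose/18 + urea
= 2·141 + 110/18 + 4.3
= 282 + 6.11 + 4.30
= 292.41 mOsm/kg ≈ 292.4 mOsm/kg
Osmolar gap = measured − calculated = 300 − 292.4 = 7.6 mOsm/kg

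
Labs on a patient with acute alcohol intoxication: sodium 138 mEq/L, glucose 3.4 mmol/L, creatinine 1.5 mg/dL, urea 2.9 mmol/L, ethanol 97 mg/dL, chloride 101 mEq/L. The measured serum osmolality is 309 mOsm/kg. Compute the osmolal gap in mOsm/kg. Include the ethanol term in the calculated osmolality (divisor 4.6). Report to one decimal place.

5.6 mOsm/kg

Calculated osmolality = 2·Na + glucose + urea + ethanol/4.6
= 2·138 + 3.4 + 2.9 + 97/4.6
= 276 + 3.40 + 2.90 + 21.09
= 303.39 mOsm/kg ≈ 303.4 mOsm/kg
Osmolar gap = measured − calculated = 309 − 303.4 = 5.6 mOsm/kg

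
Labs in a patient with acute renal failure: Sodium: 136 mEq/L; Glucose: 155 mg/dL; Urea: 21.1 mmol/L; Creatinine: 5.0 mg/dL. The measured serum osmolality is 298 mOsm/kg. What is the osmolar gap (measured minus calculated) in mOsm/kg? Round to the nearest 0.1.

-3.7 mOsm/kg

Calculated osmolality = 2·Na + glucose/18 + urea
= 2·136 + 155/18 + 21.1
= 272 + 8.61 + 21.10
= 301.71 mOsm/kg ≈ 301.7 mOsm/kg
Osmolar gap = measured − calculated = 298 − 301.7 = -3.7 mOsm/kg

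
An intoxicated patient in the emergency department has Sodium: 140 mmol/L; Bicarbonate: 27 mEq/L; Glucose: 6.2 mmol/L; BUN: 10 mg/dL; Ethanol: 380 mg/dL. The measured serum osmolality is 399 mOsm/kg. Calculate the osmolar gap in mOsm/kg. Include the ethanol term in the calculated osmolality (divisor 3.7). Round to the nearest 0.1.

6.5 mOsm/kg

Calculated osmolality = 2·Na + glucose + BUN/2.8 + ethanol/3.7
= 2·140 + 6.2 + 10/2.8 + 380/3.7
= 280 + 6.20 + 3.57 + 102.70
= 392.47 mOsm/kg ≈ 392.5 mOsm/kg
Osmolar gap = measured − calculated = 399 − 392.5 = 6.5 mOsm/kg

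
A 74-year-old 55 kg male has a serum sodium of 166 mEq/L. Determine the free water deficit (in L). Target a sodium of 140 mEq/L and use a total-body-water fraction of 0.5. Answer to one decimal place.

TBW = 0.5 · 55 = 27.5 L
Free water deficit = TBW · (Na/140 − 1)
= 27.5 · (166/140 − 1)
= 27.5 · 0.1857
= 5.11 L

5.1 L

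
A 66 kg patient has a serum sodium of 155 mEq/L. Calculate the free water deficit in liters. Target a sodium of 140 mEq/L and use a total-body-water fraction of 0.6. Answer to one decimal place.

4.2 L

TBW = 0.6 · 66 = 39.6 L
Free water deficit = TBW · (Na/140 − 1)
= 39.6 · (155/140 − 1)
= 39.6 · 0.1071
= 4.24 L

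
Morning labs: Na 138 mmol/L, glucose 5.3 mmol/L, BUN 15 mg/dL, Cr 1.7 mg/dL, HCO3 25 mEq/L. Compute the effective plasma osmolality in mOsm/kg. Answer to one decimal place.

Effective osmolality excludes urea (freely permeant across cell membranes):
2·Na + glucose
= 2·138 + 5.3
= 276 + 5.3
= 281.3 mOsm/kg

281.3 mOsm/kg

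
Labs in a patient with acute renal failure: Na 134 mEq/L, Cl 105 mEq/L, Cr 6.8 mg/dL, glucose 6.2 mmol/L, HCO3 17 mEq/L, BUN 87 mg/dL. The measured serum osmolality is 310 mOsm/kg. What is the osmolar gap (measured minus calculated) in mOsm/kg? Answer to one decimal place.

4.7 mOsm/kg

Calculated osmolality = 2·Na + glucose + BUN/2.8
= 2·134 + 6.2 + 87/2.8
= 268 + 6.20 + 31.07
= 305.27 mOsm/kg ≈ 305.3 mOsm/kg
Osmolar gap = measured − calculated = 310 − 305.3 = 4.7 mOsm/kg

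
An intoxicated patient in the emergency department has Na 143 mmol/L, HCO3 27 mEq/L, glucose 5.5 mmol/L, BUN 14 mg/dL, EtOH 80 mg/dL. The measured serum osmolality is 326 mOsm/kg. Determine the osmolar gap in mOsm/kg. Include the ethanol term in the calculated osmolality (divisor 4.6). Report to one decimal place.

12.1 mOsm/kg

Calculated osmolality = 2·Na + glucose + BUN/2.8 + ethanol/4.6
= 2·143 + 5.5 + 14/2.8 + 80/4.6
= 286 + 5.50 + 5 + 17.39
= 313.89 mOsm/kg ≈ 313.9 mOsm/kg
Osmolar gap = measured − calculated = 326 − 313.9 = 12.1 mOsm/kg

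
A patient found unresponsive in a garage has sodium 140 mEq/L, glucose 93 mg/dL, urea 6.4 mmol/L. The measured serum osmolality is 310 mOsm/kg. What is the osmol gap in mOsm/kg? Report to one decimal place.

Calculated osmolality = 2·Na + glucose/18 + urea
= 2·140 + 93/18 + 6.4
= 280 + 5.17 + 6.40
= 291.57 mOsm/kg ≈ 291.6 mOsm/kg
Osmolar gap = measured − calculated = 310 − 291.6 = 18.4 mOsm/kg

18.4 mOsm/kg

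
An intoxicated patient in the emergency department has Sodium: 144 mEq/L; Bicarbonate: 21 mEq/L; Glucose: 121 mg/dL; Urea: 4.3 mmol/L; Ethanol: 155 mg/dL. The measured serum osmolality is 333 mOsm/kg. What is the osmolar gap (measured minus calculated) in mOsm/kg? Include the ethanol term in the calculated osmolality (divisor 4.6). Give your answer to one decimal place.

0.3 mOsm/kg

Calculated osmolality = 2·Na + glucose/18 + urea + ethanol/4.6
= 2·144 + 121/18 + 4.3 + 155/4.6
= 288 + 6.72 + 4.30 + 33.70
= 332.72 mOsm/kg ≈ 332.7 mOsm/kg
Osmolar gap = measured − calculated = 333 − 332.7 = 0.3 mOsm/kg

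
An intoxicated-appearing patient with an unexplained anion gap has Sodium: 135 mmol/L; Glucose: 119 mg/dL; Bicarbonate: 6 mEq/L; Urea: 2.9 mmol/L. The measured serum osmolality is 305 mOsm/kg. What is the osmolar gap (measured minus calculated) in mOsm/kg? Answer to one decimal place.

Calculated osmolality = 2·Na + glucose/18 + urea
= 2·135 + 119/18 + 2.9
= 270 + 6.61 + 2.90
= 279.51 mOsm/kg ≈ 279.5 mOsm/kg
Osmolar gap = measured − calculated = 305 − 279.5 = 25.5 mOsm/kg

25.5 mOsm/kg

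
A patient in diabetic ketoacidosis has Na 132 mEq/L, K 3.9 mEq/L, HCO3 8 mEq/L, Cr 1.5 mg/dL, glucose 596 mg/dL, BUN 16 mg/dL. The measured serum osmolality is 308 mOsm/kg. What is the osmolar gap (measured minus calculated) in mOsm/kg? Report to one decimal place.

Calculated osmolality = 2·Na + glucose/18 + BUN/2.8
= 2·132 + 596/18 + 16/2.8
= 264 + 33.11 + 5.71
= 302.82 mOsm/kg ≈ 302.8 mOsm/kg
Osmolar gap = measured − calculated = 308 − 302.8 = 5.2 mOsm/kg

5.2 mOsm/kg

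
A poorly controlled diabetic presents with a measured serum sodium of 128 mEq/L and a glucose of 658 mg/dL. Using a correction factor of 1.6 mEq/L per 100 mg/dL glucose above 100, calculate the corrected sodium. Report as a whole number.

Corrected Na = measured Na + 1.6 · (glucose − 100)/100
= 128 + 1.6 · (658 − 100)/100
= 128 + 8.9
= 136.9 mEq/L

137 mEq/L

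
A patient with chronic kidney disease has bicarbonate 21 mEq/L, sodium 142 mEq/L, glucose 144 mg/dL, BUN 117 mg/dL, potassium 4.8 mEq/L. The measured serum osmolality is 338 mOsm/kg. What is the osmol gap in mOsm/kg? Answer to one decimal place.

Calculated osmolality = 2·Na + glucose/18 + BUN/2.8
= 2·142 + 144/18 + 117/2.8
= 284 + 8 + 41.79
= 333.79 mOsm/kg ≈ 333.8 mOsm/kg
Osmolar gap = measured − calculated = 338 − 333.8 = 4.2 mOsm/kg

4.2 mOsm/kg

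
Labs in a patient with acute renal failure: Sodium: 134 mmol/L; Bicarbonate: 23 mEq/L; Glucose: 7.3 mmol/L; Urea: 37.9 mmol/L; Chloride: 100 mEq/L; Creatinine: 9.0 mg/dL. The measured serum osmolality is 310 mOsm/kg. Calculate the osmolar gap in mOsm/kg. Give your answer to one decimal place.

Calculated osmolality = 2·Na + glucose + urea
= 2·134 + 7.3 + 37.9
= 268 + 7.30 + 37.90
= 313.2 mOsm/kg ≈ 313.2 mOsm/kg
Osmolar gap = measured − calculated = 310 − 313.2 = -3.2 mOsm/kg

-3.2 mOsm/kg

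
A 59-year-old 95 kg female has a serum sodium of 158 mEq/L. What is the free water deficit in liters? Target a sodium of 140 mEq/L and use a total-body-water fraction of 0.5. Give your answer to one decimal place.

6.1 L

TBW = 0.5 · 95 = 47.5 L
Free water deficit = TBW · (Na/140 − 1)
= 47.5 · (158/140 − 1)
= 47.5 · 0.1286
= 6.11 L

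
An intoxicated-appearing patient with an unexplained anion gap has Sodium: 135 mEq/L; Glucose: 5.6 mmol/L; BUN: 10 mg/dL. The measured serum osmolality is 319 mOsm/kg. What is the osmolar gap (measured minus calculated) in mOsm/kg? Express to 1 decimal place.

39.8 mOsm/kg

Calculated osmolality = 2·Na + glucose + BUN/2.8
= 2·135 + 5.6 + 10/2.8
= 270 + 5.60 + 3.57
= 279.17 mOsm/kg ≈ 279.2 mOsm/kg
Osmolar gap = measured − calculated = 319 − 279.2 = 39.8 mOsm/kg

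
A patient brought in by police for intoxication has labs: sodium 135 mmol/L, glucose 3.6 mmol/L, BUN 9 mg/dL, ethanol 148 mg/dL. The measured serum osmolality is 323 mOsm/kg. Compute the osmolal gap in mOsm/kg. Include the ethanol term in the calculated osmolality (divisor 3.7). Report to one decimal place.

Calculated osmolality = 2·Na + glucose + BUN/2.8 + ethanol/3.7
= 2·135 + 3.6 + 9/2.8 + 148/3.7
= 270 + 3.60 + 3.21 + 40
= 316.81 mOsm/kg ≈ 316.8 mOsm/kg
Osmolar gap = measured − calculated = 323 − 316.8 = 6.2 mOsm/kg

6.2 mOsm/kg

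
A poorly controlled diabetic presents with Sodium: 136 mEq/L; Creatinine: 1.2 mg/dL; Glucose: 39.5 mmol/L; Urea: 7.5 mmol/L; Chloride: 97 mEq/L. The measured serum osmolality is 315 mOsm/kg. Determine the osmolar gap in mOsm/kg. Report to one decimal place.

-4.0 mOsm/kg

Calculated osmolality = 2·Na + glucose + urea
= 2·136 + 39.5 + 7.5
= 272 + 39.50 + 7.50
= 319 mOsm/kg ≈ 319.0 mOsm/kg
Osmolar gap = measured − calculated = 315 − 319.0 = -4.0 mOsm/kg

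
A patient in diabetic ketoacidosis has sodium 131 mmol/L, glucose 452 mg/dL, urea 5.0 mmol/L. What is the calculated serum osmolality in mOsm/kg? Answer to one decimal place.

Calculated osmolality = 2·Na + glucose/18 + urea
= 2·131 + 452/18 + 5
= 262 + 25.11 + 5
= 292.11 mOsm/kg

292.1 mOsm/kg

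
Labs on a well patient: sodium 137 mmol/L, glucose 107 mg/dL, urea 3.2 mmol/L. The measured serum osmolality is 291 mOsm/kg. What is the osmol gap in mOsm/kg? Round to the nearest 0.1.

7.9 mOsm/kg

Calculated osmolality = 2·Na + glucose/18 + urea
= 2·137 + 107/18 + 3.2
= 274 + 5.94 + 3.20
= 283.14 mOsm/kg ≈ 283.1 mOsm/kg
Osmolar gap = measured − calculated = 291 − 283.1 = 7.9 mOsm/kg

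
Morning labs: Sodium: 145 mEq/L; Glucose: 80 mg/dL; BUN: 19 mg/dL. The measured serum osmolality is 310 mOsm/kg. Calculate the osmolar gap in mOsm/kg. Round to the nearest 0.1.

8.8 mOsm/kg

Calculated osmolality = 2·Na + glucose/18 + BUN/2.8
= 2·145 + 80/18 + 19/2.8
= 290 + 4.44 + 6.79
= 301.23 mOsm/kg ≈ 301.2 mOsm/kg
Osmolar gap = measured − calculated = 310 − 301.2 = 8.8 mOsm/kg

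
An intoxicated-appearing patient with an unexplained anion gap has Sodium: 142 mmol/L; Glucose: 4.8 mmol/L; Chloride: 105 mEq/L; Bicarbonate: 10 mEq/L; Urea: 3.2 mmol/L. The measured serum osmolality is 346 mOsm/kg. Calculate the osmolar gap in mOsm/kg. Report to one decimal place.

54.0 mOsm/kg

Calculated osmolality = 2·Na + glucose + urea
= 2·142 + 4.8 + 3.2
= 284 + 4.80 + 3.20
= 292 mOsm/kg ≈ 292.0 mOsm/kg
Osmolar gap = measured − calculated = 346 − 292.0 = 54.0 mOsm/kg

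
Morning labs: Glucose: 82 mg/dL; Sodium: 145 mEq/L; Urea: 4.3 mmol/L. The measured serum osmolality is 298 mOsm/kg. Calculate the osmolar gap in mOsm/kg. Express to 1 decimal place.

Calculated osmolality = 2·Na + glucose/18 + urea
= 2·145 + 82/18 + 4.3
= 290 + 4.56 + 4.30
= 298.86 mOsm/kg ≈ 298.9 mOsm/kg
Osmolar gap = measured − calculated = 298 − 298.9 = -0.9 mOsm/kg

-0.9 mOsm/kg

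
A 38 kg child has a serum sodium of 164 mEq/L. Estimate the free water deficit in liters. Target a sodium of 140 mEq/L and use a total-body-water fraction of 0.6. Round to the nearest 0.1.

3.9 L

TBW = 0.6 · 38 = 22.8 L
Free water deficit = TBW · (Na/140 − 1)
= 22.8 · (164/140 − 1)
= 22.8 · 0.1714
= 3.91 L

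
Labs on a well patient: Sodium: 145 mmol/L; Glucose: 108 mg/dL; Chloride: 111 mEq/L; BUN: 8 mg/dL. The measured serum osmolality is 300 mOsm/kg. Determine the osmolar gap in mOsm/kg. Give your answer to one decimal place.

1.1 mOsm/kg

Calculated osmolality = 2·Na + glucose/18 + BUN/2.8
= 2·145 + 108/18 + 8/2.8
= 290 + 6 + 2.86
= 298.86 mOsm/kg ≈ 298.9 mOsm/kg
Osmolar gap = measured − calculated = 300 − 298.9 = 1.1 mOsm/kg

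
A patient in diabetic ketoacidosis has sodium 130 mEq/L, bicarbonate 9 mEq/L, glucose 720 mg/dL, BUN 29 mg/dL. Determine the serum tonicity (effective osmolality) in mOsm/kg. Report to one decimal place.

300.0 mOsm/kg

Effective osmolality excludes urea (freely permeant across cell membranes):
2·Na + glucose/18
= 2·130 + 720/18
= 260 + 40
= 300 mOsm/kg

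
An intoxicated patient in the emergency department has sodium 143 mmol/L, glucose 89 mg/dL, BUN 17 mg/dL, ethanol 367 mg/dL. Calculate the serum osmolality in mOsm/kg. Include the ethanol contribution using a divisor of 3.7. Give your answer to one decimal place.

Calculated osmolality = 2·Na + glucose/18 + BUN/2.8 + ethanol/3.7
= 2·143 + 89/18 + 17/2.8 + 367/3.7
= 286 + 4.94 + 6.07 + 99.19
= 396.2 mOsm/kg

396.2 mOsm/kg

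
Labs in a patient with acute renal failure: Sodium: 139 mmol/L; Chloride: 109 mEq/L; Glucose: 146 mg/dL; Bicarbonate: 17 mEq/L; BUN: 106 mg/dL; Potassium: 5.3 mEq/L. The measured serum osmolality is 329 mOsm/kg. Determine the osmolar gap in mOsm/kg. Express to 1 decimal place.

Calculated osmolality = 2·Na + glucose/18 + BUN/2.8
= 2·139 + 146/18 + 106/2.8
= 278 + 8.11 + 37.86
= 323.97 mOsm/kg ≈ 324.0 mOsm/kg
Osmolar gap = measured − calculated = 329 − 324.0 = 5.0 mOsm/kg

5.0 mOsm/kg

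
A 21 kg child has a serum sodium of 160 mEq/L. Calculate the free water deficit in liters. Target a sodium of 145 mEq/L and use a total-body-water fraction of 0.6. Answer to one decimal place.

TBW = 0.6 · 21 = 12.6 L
Free water deficit = TBW · (Na/145 − 1)
= 12.6 · (160/145 − 1)
= 12.6 · 0.1034
= 1.3 L

1.3 L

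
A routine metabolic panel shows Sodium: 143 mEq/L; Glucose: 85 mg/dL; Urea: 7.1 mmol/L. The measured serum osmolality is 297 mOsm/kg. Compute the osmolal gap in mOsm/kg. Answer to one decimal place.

Calculated osmolality = 2·Na + glucose/18 + urea
= 2·143 + 85/18 + 7.1
= 286 + 4.72 + 7.10
= 297.82 mOsm/kg ≈ 297.8 mOsm/kg
Osmolar gap = measured − calculated = 297 − 297.8 = -0.8 mOsm/kg

-0.8 mOsm/kg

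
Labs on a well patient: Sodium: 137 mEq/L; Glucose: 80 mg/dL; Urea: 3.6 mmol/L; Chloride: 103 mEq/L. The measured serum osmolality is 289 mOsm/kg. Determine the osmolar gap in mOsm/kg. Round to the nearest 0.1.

Calculated osmolality = 2·Na + glucose/18 + urea
= 2·137 + 80/18 + 3.6
= 274 + 4.44 + 3.60
= 282.04 mOsm/kg ≈ 282.0 mOsm/kg
Osmolar gap = measured − calculated = 289 − 282.0 = 7.0 mOsm/kg

7.0 mOsm/kg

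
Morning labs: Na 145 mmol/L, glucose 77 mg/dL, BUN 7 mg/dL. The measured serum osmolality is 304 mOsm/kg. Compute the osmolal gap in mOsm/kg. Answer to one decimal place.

Calculated osmolality = 2·Na + glucose/18 + BUN/2.8
= 2·145 + 77/18 + 7/2.8
= 290 + 4.28 + 2.50
= 296.78 mOsm/kg ≈ 296.8 mOsm/kg
Osmolar gap = measured − calculated = 304 − 296.8 = 7.2 mOsm/kg

7.2 mOsm/kg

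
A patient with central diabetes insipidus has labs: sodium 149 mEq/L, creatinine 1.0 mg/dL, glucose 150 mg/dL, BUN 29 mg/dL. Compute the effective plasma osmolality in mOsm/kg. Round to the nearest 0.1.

306.3 mOsm/kg

Effective osmolality excludes urea (freely permeant across cell membranes):
2·Na + glucose/18
= 2·149 + 150/18
= 298 + 8.33
= 306.33 mOsm/kg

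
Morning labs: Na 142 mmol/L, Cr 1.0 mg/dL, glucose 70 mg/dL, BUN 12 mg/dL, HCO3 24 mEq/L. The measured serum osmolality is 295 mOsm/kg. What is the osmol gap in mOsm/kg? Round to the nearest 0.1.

Calculated osmolality = 2·Na + glucose/18 + BUN/2.8
= 2·142 + 70/18 + 12/2.8
= 284 + 3.89 + 4.29
= 292.18 mOsm/kg ≈ 292.2 mOsm/kg
Osmolar gap = measured − calculated = 295 − 292.2 = 2.8 mOsm/kg

2.8 mOsm/kg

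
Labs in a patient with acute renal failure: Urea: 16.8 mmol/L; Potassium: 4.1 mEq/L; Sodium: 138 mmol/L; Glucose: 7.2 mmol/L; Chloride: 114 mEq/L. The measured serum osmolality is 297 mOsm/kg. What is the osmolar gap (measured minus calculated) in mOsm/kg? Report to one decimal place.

Calculated osmolality = 2·Na + glucose + urea
= 2·138 + 7.2 + 16.8
= 276 + 7.20 + 16.80
= 300 mOsm/kg ≈ 300.0 mOsm/kg
Osmolar gap = measured − calculated = 297 − 300.0 = -3.0 mOsm/kg

-3.0 mOsm/kg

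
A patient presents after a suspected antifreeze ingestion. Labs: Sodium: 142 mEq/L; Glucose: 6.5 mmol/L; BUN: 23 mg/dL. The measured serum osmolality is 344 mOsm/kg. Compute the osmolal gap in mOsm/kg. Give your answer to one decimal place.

Calculated osmolality = 2·Na + glucose + BUN/2.8
= 2·142 + 6.5 + 23/2.8
= 284 + 6.50 + 8.21
= 298.71 mOsm/kg ≈ 298.7 mOsm/kg
Osmolar gap = measured − calculated = 344 − 298.7 = 45.3 mOsm/kg

45.3 mOsm/kg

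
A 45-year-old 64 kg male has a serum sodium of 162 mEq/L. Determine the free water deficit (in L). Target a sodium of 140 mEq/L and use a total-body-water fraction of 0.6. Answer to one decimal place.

TBW = 0.6 · 64 = 38.4 L
Free water deficit = TBW · (Na/140 − 1)
= 38.4 · (162/140 − 1)
= 38.4 · 0.1571
= 6.03 L

6.0 L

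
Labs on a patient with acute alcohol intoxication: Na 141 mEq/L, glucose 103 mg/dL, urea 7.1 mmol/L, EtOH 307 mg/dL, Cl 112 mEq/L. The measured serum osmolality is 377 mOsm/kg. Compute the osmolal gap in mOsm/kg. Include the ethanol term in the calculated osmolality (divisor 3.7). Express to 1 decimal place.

Calculated osmolality = 2·Na + glucose/18 + urea + ethanol/3.7
= 2·141 + 103/18 + 7.1 + 307/3.7
= 282 + 5.72 + 7.10 + 82.97
= 377.79 mOsm/kg ≈ 377.8 mOsm/kg
Osmolar gap = measured − calculated = 377 − 377.8 = -0.8 mOsm/kg

-0.8 mOsm/kg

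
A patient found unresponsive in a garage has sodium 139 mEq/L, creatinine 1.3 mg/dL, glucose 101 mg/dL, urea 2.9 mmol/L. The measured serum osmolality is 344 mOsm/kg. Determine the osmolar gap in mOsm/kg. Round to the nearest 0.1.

Calculated osmolality = 2·Na + glucose/18 + urea
= 2·139 + 101/18 + 2.9
= 278 + 5.61 + 2.90
= 286.51 mOsm/kg ≈ 286.5 mOsm/kg
Osmolar gap = measured − calculated = 344 − 286.5 = 57.5 mOsm/kg

57.5 mOsm/kg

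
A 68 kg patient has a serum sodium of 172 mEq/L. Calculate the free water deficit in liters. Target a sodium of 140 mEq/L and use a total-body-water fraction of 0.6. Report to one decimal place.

TBW = 0.6 · 68 = 40.8 L
Free water deficit = TBW · (Na/140 − 1)
= 40.8 · (172/140 − 1)
= 40.8 · 0.2286
= 9.33 L

9.3 L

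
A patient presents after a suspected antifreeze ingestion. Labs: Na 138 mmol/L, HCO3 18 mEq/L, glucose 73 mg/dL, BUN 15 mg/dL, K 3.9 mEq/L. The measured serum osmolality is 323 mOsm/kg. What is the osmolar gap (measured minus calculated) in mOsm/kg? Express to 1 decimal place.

37.6 mOsm/kg

Calculated osmolality = 2·Na + glucose/18 + BUN/2.8
= 2·138 + 73/18 + 15/2.8
= 276 + 4.06 + 5.36
= 285.42 mOsm/kg ≈ 285.4 mOsm/kg
Osmolar gap = measured − calculated = 323 − 285.4 = 37.6 mOsm/kg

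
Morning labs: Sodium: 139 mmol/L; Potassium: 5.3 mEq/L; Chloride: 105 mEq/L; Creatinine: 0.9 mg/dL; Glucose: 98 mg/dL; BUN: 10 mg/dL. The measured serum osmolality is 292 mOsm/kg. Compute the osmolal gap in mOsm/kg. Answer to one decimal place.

5.0 mOsm/kg

Calculated osmolality = 2·Na + glucose/18 + BUN/2.8
= 2·139 + 98/18 + 10/2.8
= 278 + 5.44 + 3.57
= 287.01 mOsm/kg ≈ 287.0 mOsm/kg
Osmolar gap = measured − calculated = 292 − 287.0 = 5.0 mOsm/kg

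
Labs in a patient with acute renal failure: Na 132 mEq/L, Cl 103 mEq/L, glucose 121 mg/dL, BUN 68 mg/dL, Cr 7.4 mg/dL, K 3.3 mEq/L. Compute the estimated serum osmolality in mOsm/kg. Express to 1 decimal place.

Calculated osmolality = 2·Na + glucose/18 + BUN/2.8
= 2·132 + 121/18 + 68/2.8
= 264 + 6.72 + 24.29
= 295.01 mOsm/kg

295.0 mOsm/kg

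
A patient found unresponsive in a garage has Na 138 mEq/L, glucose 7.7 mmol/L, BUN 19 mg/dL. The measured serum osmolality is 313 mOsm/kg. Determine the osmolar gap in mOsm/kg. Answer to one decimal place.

Calculated osmolality = 2·Na + glucose + BUN/2.8
= 2·138 + 7.7 + 19/2.8
= 276 + 7.70 + 6.79
= 290.49 mOsm/kg ≈ 290.5 mOsm/kg
Osmolar gap = measured − calculated = 313 − 290.5 = 22.5 mOsm/kg

22.5 mOsm/kg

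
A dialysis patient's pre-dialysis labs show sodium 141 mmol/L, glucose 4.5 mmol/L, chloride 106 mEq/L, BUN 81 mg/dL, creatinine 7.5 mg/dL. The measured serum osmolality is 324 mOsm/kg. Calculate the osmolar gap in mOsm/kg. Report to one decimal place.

Calculated osmolality = 2·Na + glucose + BUN/2.8
= 2·141 + 4.5 + 81/2.8
= 282 + 4.50 + 28.93
= 315.43 mOsm/kg ≈ 315.4 mOsm/kg
Osmolar gap = measured − calculated = 324 − 315.4 = 8.6 mOsm/kg

8.6 mOsm/kg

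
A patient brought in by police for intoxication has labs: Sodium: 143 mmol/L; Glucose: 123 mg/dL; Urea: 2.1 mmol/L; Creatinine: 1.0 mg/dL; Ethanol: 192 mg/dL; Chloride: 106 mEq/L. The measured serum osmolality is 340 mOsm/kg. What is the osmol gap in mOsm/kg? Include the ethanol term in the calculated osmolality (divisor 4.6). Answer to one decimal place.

Calculated osmolality = 2·Na + glucose/18 + urea + ethanol/4.6
= 2·143 + 123/18 + 2.1 + 192/4.6
= 286 + 6.83 + 2.10 + 41.74
= 336.67 mOsm/kg ≈ 336.7 mOsm/kg
Osmolar gap = measured − calculated = 340 − 336.7 = 3.3 mOsm/kg

3.3 mOsm/kg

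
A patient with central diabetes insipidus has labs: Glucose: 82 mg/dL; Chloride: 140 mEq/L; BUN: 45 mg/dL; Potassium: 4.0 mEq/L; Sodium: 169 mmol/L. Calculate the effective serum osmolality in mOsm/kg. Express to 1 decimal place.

342.6 mOsm/kg

Effective osmolality excludes urea (freely permeant across cell membranes):
2·Na + glucose/18
= 2·169 + 82/18
= 338 + 4.56
= 342.56 mOsm/kg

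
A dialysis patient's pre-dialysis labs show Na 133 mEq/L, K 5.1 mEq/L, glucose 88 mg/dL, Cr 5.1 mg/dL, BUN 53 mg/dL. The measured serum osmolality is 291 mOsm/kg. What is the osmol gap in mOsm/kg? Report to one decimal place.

Calculated osmolality = 2·Na + glucose/18 + BUN/2.8
= 2·133 + 88/18 + 53/2.8
= 266 + 4.89 + 18.93
= 289.82 mOsm/kg ≈ 289.8 mOsm/kg
Osmolar gap = measured − calculated = 291 − 289.8 = 1.2 mOsm/kg

1.2 mOsm/kg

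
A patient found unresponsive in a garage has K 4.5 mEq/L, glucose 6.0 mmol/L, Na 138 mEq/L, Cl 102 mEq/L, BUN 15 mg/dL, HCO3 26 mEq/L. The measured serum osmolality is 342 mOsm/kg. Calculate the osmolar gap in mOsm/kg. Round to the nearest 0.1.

Calculated osmolality = 2·Na + glucose + BUN/2.8
= 2·138 + 6 + 15/2.8
= 276 + 6 + 5.36
= 287.36 mOsm/kg ≈ 287.4 mOsm/kg
Osmolar gap = measured − calculated = 342 − 287.4 = 54.6 mOsm/kg

54.6 mOsm/kg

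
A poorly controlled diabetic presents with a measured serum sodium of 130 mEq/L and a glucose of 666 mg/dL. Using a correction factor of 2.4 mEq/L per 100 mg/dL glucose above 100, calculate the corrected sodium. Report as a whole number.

Corrected Na = measured Na + 2.4 · (glucose − 100)/100
= 130 + 2.4 · (666 − 100)/100
= 130 + 13.6
= 143.6 mEq/L

144 mEq/L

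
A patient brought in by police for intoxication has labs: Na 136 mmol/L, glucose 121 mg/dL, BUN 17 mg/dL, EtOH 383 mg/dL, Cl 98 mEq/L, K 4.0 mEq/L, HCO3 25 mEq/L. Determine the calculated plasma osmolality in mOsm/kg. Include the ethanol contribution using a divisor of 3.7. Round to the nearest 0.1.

Calculated osmolality = 2·Na + glucose/18 + BUN/2.8 + ethanol/3.7
= 2·136 + 121/18 + 17/2.8 + 383/3.7
= 272 + 6.72 + 6.07 + 103.51
= 388.3 mOsm/kg

388.3 mOsm/kg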